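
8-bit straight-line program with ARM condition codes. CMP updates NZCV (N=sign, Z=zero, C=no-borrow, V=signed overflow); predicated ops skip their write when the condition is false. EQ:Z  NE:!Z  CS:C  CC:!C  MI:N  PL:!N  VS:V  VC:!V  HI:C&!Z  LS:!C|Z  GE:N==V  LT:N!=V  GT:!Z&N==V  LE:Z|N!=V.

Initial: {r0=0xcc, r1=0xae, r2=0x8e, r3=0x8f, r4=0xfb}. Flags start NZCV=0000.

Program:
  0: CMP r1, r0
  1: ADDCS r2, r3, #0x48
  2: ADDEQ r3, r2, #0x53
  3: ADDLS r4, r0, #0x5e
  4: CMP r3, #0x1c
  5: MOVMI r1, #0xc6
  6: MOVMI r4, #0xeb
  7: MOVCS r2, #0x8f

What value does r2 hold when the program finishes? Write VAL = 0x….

[0] flags=1000 → (cmp)
[1] flags=1000 CS?F → skip
[2] flags=1000 EQ?F → skip
[3] flags=1000 LS?T → r4=0x2a
[4] flags=0011 → (cmp)
[5] flags=0011 MI?F → skip
[6] flags=0011 MI?F → skip
[7] flags=0011 CS?T → r2=0x8f

VAL = 0x8f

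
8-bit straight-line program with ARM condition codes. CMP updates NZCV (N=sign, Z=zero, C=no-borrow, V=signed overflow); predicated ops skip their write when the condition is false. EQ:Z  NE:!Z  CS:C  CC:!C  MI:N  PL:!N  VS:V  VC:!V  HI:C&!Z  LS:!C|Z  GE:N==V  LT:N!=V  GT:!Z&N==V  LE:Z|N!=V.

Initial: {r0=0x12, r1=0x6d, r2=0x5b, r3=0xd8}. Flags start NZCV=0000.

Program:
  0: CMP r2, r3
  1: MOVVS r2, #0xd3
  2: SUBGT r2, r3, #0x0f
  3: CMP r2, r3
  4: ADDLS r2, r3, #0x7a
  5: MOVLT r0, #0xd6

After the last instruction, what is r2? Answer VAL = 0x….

[0] flags=1001 → (cmp)
[1] flags=1001 VS?T → r2=0xd3
[2] flags=1001 GT?T → r2=0xc9
[3] flags=1000 → (cmp)
[4] flags=1000 LS?T → r2=0x52
[5] flags=1000 LT?T → r0=0xd6

VAL = 0x52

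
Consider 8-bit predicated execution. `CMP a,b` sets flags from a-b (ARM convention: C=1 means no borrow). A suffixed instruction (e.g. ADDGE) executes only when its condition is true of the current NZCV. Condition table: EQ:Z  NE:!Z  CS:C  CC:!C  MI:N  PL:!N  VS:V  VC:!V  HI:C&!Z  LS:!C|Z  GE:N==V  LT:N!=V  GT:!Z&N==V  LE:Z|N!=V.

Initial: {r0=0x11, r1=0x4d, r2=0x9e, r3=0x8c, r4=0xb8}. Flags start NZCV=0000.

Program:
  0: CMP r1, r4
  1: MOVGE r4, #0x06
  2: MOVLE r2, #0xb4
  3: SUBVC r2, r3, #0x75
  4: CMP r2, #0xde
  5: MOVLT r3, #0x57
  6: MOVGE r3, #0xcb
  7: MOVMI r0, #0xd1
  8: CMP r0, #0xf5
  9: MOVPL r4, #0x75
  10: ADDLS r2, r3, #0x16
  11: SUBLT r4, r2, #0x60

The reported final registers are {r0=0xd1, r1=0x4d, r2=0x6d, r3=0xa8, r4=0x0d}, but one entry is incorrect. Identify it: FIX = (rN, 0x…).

FIX = (r3, 0x57)

[0] flags=1001 → (cmp)
[1] flags=1001 GE?T → r4=0x06
[2] flags=1001 LE?F → skip
[3] flags=1001 VC?F → skip
[4] flags=1000 → (cmp)
[5] flags=1000 LT?T → r3=0x57
[6] flags=1000 GE?F → skip
[7] flags=1000 MI?T → r0=0xd1
[8] flags=1000 → (cmp)
[9] flags=1000 PL?F → skip
[10] flags=1000 LS?T → r2=0x6d
[11] flags=1000 LT?T → r4=0x0d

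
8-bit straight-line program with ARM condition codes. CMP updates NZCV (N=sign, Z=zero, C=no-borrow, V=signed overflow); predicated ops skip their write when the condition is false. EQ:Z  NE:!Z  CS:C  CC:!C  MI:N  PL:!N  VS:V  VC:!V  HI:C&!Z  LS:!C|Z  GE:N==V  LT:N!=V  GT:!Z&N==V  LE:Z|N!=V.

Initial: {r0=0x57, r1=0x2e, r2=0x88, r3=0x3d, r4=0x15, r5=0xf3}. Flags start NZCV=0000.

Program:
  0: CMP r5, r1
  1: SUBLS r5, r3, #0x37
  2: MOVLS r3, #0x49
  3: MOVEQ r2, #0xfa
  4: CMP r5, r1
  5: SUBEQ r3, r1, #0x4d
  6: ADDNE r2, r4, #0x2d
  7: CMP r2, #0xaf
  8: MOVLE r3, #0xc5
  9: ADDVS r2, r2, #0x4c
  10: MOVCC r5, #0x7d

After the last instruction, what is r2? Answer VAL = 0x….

0: ✓ CMP  NZCV=1010
1: · SUBLS
2: · MOVLS
3: · MOVEQ
4: ✓ CMP  NZCV=1010
5: · SUBEQ
6: ✓ ADDNE  r2←0x42
7: ✓ CMP  NZCV=1001
8: · MOVLE
9: ✓ ADDVS  r2←0x8e
10: ✓ MOVCC  r5←0x7d

VAL = 0x8e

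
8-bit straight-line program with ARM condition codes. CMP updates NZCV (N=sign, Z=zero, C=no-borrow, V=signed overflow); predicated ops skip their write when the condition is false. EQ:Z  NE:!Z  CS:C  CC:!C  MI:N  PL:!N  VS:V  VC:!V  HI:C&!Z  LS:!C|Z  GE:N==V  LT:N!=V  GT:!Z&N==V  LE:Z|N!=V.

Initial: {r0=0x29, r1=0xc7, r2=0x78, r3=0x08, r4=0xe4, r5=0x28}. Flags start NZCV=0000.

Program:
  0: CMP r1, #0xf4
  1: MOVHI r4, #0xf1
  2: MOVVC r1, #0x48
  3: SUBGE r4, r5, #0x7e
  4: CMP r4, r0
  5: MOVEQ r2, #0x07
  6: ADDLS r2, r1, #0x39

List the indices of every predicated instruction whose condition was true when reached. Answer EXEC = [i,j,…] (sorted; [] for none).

EXEC = [2]

0: ✓ CMP  NZCV=1000
1: · MOVHI
2: ✓ MOVVC  r1←0x48
3: · SUBGE
4: ✓ CMP  NZCV=1010
5: · MOVEQ
6: · ADDLS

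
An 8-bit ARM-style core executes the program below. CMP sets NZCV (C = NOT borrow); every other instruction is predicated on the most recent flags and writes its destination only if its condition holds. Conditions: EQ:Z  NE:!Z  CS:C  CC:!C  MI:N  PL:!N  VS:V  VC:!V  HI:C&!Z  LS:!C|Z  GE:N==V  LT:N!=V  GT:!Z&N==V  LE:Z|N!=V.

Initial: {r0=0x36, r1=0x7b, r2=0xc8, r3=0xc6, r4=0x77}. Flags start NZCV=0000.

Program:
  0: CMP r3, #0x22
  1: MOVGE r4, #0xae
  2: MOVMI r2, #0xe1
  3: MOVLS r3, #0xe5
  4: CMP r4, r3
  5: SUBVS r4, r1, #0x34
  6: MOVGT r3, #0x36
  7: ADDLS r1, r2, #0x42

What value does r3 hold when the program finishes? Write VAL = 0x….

[0] flags=1010 → (cmp)
[1] flags=1010 GE?F → skip
[2] flags=1010 MI?T → r2=0xe1
[3] flags=1010 LS?F → skip
[4] flags=1001 → (cmp)
[5] flags=1001 VS?T → r4=0x47
[6] flags=1001 GT?T → r3=0x36
[7] flags=1001 LS?T → r1=0x23

VAL = 0x36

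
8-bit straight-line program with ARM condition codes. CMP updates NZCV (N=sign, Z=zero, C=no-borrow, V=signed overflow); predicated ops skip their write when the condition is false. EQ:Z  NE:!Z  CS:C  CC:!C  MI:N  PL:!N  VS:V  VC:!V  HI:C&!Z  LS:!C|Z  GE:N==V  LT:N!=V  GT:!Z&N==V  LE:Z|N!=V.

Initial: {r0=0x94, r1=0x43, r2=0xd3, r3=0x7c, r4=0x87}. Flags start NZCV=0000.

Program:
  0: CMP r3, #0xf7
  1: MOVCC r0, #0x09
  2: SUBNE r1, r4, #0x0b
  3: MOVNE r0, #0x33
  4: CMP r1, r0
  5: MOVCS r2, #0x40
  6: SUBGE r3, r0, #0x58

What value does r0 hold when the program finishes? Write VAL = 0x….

0: ✓ CMP  NZCV=1001
1: ✓ MOVCC  r0←0x09
2: ✓ SUBNE  r1←0x7c
3: ✓ MOVNE  r0←0x33
4: ✓ CMP  NZCV=0010
5: ✓ MOVCS  r2←0x40
6: ✓ SUBGE  r3←0xdb

VAL = 0x33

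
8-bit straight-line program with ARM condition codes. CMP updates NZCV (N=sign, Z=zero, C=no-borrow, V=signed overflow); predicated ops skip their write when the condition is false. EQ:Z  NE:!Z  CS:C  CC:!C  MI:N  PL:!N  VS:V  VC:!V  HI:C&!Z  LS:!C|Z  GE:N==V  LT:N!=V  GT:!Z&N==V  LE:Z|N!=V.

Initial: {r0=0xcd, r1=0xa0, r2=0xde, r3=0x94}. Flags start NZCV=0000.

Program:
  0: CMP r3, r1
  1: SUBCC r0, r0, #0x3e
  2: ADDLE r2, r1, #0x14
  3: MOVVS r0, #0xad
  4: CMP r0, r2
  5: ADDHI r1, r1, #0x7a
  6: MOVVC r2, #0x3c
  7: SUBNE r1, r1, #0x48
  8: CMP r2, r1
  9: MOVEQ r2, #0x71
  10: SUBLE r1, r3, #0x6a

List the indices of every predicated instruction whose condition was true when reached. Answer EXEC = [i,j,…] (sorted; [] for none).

0: ✓ CMP  NZCV=1000
1: ✓ SUBCC  r0←0x8f
2: ✓ ADDLE  r2←0xb4
3: · MOVVS
4: ✓ CMP  NZCV=1000
5: · ADDHI
6: ✓ MOVVC  r2←0x3c
7: ✓ SUBNE  r1←0x58
8: ✓ CMP  NZCV=1000
9: · MOVEQ
10: ✓ SUBLE  r1←0x2a

EXEC = [1,2,6,7,10]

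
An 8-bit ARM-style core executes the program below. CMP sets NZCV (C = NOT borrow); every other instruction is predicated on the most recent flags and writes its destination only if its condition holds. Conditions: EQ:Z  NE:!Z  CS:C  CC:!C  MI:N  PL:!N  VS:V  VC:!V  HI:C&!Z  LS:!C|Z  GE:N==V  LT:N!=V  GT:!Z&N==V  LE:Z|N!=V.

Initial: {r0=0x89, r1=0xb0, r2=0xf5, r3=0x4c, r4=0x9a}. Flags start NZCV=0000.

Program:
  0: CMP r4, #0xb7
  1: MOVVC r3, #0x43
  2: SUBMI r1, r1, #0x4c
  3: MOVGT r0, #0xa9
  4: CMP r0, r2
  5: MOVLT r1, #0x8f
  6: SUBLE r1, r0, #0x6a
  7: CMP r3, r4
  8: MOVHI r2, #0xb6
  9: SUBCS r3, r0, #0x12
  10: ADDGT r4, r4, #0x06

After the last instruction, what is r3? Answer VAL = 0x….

VAL = 0x43

0: ✓ CMP  NZCV=1000
1: ✓ MOVVC  r3←0x43
2: ✓ SUBMI  r1←0x64
3: · MOVGT
4: ✓ CMP  NZCV=1000
5: ✓ MOVLT  r1←0x8f
6: ✓ SUBLE  r1←0x1f
7: ✓ CMP  NZCV=1001
8: · MOVHI
9: · SUBCS
10: ✓ ADDGT  r4←0xa0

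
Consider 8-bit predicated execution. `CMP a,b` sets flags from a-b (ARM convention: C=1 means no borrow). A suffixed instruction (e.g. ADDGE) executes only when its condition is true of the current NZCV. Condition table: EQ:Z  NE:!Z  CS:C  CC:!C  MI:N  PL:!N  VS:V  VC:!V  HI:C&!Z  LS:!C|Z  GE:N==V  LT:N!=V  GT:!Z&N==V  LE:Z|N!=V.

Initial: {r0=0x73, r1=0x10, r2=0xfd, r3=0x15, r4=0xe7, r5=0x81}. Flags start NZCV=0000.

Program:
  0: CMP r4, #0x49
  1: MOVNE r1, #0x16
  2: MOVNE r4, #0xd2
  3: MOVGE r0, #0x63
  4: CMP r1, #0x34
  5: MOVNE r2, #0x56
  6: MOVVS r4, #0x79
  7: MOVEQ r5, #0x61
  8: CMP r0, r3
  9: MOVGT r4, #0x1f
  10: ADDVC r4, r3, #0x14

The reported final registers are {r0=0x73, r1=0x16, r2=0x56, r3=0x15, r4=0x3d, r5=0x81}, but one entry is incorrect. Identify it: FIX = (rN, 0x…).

[0] flags=1010 → (cmp)
[1] flags=1010 NE?T → r1=0x16
[2] flags=1010 NE?T → r4=0xd2
[3] flags=1010 GE?F → skip
[4] flags=1000 → (cmp)
[5] flags=1000 NE?T → r2=0x56
[6] flags=1000 VS?F → skip
[7] flags=1000 EQ?F → skip
[8] flags=0010 → (cmp)
[9] flags=0010 GT?T → r4=0x1f
[10] flags=0010 VC?T → r4=0x29

FIX = (r4, 0x29)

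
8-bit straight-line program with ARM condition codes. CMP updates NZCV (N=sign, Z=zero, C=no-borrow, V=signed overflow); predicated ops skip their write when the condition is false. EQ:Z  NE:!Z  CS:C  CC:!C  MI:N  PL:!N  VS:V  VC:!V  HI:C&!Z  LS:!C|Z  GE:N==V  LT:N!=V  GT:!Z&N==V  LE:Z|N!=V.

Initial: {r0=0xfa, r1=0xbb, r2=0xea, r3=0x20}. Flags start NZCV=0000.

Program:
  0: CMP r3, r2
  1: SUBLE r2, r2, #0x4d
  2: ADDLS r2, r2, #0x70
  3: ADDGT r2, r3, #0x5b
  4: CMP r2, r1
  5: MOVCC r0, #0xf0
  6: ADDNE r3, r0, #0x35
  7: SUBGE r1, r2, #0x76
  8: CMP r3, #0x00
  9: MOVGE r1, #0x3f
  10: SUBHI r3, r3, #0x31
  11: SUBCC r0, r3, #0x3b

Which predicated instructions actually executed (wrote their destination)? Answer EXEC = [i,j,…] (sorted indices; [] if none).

EXEC = [2,3,5,6,7,9,10]

[0] flags=0000 → (cmp)
[1] flags=0000 LE?F → skip
[2] flags=0000 LS?T → r2=0x5a
[3] flags=0000 GT?T → r2=0x7b
[4] flags=1001 → (cmp)
[5] flags=1001 CC?T → r0=0xf0
[6] flags=1001 NE?T → r3=0x25
[7] flags=1001 GE?T → r1=0x05
[8] flags=0010 → (cmp)
[9] flags=0010 GE?T → r1=0x3f
[10] flags=0010 HI?T → r3=0xf4
[11] flags=0010 CC?F → skip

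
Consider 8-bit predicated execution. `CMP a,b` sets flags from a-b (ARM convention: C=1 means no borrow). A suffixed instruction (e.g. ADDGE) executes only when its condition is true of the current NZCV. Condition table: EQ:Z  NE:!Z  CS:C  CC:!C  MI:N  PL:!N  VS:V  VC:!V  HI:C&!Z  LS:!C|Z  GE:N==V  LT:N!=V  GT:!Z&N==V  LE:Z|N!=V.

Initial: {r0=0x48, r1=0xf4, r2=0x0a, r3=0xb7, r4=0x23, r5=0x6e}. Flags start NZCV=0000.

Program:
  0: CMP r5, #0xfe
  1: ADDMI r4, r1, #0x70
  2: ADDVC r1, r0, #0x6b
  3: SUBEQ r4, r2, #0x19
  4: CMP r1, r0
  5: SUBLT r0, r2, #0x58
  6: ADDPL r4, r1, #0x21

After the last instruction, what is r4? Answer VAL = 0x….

VAL = 0xd4

[0] flags=0000 → (cmp)
[1] flags=0000 MI?F → skip
[2] flags=0000 VC?T → r1=0xb3
[3] flags=0000 EQ?F → skip
[4] flags=0011 → (cmp)
[5] flags=0011 LT?T → r0=0xb2
[6] flags=0011 PL?T → r4=0xd4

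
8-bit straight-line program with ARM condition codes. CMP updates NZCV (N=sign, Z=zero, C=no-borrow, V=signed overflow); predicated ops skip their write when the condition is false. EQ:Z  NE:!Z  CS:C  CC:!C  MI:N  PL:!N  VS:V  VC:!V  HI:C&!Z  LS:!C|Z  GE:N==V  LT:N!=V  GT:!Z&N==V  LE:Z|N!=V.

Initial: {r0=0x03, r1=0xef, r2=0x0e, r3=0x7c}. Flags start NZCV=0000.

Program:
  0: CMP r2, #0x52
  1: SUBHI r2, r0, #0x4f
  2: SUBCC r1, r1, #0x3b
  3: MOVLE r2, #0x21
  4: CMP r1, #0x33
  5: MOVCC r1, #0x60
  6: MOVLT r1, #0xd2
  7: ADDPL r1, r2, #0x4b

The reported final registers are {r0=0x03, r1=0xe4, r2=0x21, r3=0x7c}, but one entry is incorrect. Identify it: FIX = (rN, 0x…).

FIX = (r1, 0xd2)

0: ✓ CMP  NZCV=1000
1: · SUBHI
2: ✓ SUBCC  r1←0xb4
3: ✓ MOVLE  r2←0x21
4: ✓ CMP  NZCV=1010
5: · MOVCC
6: ✓ MOVLT  r1←0xd2
7: · ADDPL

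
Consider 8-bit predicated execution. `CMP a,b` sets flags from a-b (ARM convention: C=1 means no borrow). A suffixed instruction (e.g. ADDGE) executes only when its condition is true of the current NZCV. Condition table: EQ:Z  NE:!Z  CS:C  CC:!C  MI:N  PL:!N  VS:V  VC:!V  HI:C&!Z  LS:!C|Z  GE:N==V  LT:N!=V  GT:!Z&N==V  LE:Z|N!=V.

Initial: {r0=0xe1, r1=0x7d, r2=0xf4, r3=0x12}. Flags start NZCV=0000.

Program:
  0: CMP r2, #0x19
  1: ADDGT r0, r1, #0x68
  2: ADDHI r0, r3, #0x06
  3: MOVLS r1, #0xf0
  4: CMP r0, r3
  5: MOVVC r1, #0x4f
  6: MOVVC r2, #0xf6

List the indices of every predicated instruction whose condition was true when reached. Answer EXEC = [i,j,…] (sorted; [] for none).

0: ✓ CMP  NZCV=1010
1: · ADDGT
2: ✓ ADDHI  r0←0x18
3: · MOVLS
4: ✓ CMP  NZCV=0010
5: ✓ MOVVC  r1←0x4f
6: ✓ MOVVC  r2←0xf6

EXEC = [2,5,6]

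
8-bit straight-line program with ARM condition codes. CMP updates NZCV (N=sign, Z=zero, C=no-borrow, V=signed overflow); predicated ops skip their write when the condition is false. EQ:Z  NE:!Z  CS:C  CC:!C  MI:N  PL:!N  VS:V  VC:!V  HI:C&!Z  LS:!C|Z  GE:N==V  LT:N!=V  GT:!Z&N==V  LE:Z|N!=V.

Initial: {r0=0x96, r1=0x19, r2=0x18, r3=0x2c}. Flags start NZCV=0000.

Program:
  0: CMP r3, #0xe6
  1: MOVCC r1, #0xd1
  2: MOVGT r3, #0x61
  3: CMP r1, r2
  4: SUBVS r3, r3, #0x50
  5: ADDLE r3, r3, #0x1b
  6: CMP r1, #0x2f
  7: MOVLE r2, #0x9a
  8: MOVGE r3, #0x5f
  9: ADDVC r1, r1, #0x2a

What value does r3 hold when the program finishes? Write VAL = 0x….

VAL = 0x7c

0: ✓ CMP  NZCV=0000
1: ✓ MOVCC  r1←0xd1
2: ✓ MOVGT  r3←0x61
3: ✓ CMP  NZCV=1010
4: · SUBVS
5: ✓ ADDLE  r3←0x7c
6: ✓ CMP  NZCV=1010
7: ✓ MOVLE  r2←0x9a
8: · MOVGE
9: ✓ ADDVC  r1←0xfb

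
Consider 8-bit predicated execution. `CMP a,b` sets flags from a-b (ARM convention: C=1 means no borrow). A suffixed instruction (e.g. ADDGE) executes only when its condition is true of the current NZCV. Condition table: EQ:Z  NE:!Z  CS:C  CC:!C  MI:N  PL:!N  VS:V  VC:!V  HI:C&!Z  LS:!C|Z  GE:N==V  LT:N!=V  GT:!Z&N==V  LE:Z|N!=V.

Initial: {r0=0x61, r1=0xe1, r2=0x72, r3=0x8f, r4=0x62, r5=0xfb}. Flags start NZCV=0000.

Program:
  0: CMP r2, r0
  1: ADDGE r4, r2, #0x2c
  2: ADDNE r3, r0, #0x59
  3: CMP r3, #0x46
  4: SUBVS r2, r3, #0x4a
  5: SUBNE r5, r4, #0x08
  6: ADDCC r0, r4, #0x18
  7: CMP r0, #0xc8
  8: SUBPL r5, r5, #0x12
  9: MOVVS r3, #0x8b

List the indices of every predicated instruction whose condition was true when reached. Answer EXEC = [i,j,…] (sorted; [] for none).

EXEC = [1,2,4,5,9]

[0] flags=0010 → (cmp)
[1] flags=0010 GE?T → r4=0x9e
[2] flags=0010 NE?T → r3=0xba
[3] flags=0011 → (cmp)
[4] flags=0011 VS?T → r2=0x70
[5] flags=0011 NE?T → r5=0x96
[6] flags=0011 CC?F → skip
[7] flags=1001 → (cmp)
[8] flags=1001 PL?F → skip
[9] flags=1001 VS?T → r3=0x8b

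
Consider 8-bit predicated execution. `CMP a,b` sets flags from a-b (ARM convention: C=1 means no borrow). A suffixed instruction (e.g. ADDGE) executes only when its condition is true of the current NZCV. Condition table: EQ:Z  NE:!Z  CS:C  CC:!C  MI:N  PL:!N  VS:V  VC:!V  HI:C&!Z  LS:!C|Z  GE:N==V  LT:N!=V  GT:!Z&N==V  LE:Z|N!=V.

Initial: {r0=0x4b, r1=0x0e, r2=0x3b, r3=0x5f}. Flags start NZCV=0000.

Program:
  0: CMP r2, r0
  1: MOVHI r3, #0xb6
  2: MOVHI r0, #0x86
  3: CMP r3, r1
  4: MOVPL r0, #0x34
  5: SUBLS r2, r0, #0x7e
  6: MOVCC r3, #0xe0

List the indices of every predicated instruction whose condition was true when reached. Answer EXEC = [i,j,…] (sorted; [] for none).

[0] flags=1000 → (cmp)
[1] flags=1000 HI?F → skip
[2] flags=1000 HI?F → skip
[3] flags=0010 → (cmp)
[4] flags=0010 PL?T → r0=0x34
[5] flags=0010 LS?F → skip
[6] flags=0010 CC?F → skip

EXEC = [4]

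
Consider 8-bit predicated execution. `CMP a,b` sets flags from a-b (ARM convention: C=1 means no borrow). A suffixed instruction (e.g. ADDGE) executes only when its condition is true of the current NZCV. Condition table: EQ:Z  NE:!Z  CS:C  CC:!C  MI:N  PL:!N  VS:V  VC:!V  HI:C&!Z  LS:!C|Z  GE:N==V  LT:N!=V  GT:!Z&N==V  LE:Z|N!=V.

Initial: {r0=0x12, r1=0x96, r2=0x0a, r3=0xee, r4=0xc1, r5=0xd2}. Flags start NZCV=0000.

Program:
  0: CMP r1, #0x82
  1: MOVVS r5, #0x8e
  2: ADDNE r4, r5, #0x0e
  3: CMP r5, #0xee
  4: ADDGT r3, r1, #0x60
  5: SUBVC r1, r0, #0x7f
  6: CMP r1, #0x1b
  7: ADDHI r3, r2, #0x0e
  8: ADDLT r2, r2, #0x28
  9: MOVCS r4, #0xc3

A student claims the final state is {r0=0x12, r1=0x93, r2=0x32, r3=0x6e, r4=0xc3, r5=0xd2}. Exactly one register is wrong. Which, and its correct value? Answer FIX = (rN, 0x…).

FIX = (r3, 0x18)

0: ✓ CMP  NZCV=0010
1: · MOVVS
2: ✓ ADDNE  r4←0xe0
3: ✓ CMP  NZCV=1000
4: · ADDGT
5: ✓ SUBVC  r1←0x93
6: ✓ CMP  NZCV=0011
7: ✓ ADDHI  r3←0x18
8: ✓ ADDLT  r2←0x32
9: ✓ MOVCS  r4←0xc3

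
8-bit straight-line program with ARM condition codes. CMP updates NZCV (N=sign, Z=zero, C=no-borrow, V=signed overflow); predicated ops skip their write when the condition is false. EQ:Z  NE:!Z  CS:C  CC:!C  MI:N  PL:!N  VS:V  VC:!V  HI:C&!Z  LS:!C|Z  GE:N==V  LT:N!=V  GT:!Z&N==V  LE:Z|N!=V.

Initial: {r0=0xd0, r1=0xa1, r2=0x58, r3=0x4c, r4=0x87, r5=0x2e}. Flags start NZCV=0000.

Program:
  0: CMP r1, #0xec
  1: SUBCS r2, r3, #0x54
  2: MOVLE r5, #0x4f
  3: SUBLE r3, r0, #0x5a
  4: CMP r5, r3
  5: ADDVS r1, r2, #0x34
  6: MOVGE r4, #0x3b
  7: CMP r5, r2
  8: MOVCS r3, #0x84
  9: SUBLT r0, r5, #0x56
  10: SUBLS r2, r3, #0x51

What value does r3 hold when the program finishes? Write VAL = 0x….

VAL = 0x76

0: ✓ CMP  NZCV=1000
1: · SUBCS
2: ✓ MOVLE  r5←0x4f
3: ✓ SUBLE  r3←0x76
4: ✓ CMP  NZCV=1000
5: · ADDVS
6: · MOVGE
7: ✓ CMP  NZCV=1000
8: · MOVCS
9: ✓ SUBLT  r0←0xf9
10: ✓ SUBLS  r2←0x25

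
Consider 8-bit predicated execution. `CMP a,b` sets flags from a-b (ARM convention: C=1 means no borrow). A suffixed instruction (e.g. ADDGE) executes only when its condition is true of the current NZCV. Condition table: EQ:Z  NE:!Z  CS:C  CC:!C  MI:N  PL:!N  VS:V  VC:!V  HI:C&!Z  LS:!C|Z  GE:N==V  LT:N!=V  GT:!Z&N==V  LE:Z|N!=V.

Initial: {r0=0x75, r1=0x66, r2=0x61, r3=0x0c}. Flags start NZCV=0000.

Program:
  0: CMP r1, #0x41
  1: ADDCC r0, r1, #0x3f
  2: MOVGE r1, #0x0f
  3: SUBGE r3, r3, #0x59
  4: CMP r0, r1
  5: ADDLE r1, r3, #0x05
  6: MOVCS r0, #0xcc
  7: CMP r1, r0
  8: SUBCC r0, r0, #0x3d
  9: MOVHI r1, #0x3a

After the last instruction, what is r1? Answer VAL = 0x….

[0] flags=0010 → (cmp)
[1] flags=0010 CC?F → skip
[2] flags=0010 GE?T → r1=0x0f
[3] flags=0010 GE?T → r3=0xb3
[4] flags=0010 → (cmp)
[5] flags=0010 LE?F → skip
[6] flags=0010 CS?T → r0=0xcc
[7] flags=0000 → (cmp)
[8] flags=0000 CC?T → r0=0x8f
[9] flags=0000 HI?F → skip

VAL = 0x0f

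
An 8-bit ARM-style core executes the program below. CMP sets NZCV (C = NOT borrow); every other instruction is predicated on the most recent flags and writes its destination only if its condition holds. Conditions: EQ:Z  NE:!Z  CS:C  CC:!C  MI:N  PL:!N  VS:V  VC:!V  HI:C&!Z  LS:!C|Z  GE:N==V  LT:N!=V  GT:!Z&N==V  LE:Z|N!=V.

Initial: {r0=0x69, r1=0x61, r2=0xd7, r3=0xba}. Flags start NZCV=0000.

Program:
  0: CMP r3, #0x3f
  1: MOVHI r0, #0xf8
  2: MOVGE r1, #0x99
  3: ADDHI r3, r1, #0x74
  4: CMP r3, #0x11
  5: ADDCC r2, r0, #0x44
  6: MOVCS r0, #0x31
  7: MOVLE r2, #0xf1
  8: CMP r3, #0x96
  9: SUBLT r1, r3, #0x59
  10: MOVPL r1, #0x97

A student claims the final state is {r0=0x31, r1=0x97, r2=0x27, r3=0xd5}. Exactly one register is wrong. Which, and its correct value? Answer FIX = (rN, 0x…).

0: ✓ CMP  NZCV=0011
1: ✓ MOVHI  r0←0xf8
2: · MOVGE
3: ✓ ADDHI  r3←0xd5
4: ✓ CMP  NZCV=1010
5: · ADDCC
6: ✓ MOVCS  r0←0x31
7: ✓ MOVLE  r2←0xf1
8: ✓ CMP  NZCV=0010
9: · SUBLT
10: ✓ MOVPL  r1←0x97

FIX = (r2, 0xf1)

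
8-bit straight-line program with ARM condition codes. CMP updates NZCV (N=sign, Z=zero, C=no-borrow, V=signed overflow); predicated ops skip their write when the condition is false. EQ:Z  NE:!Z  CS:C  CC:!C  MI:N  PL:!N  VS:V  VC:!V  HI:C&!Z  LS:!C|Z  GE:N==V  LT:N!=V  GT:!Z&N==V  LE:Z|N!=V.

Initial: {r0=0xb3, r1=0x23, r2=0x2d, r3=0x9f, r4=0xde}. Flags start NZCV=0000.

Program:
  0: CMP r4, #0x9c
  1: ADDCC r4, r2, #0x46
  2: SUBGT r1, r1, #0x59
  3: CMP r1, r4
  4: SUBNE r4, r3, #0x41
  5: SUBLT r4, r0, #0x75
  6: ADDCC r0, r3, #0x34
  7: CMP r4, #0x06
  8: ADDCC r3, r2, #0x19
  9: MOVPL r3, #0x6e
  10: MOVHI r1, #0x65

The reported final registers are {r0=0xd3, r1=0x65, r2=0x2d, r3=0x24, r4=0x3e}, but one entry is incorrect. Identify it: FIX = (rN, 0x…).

0: ✓ CMP  NZCV=0010
1: · ADDCC
2: ✓ SUBGT  r1←0xca
3: ✓ CMP  NZCV=1000
4: ✓ SUBNE  r4←0x5e
5: ✓ SUBLT  r4←0x3e
6: ✓ ADDCC  r0←0xd3
7: ✓ CMP  NZCV=0010
8: · ADDCC
9: ✓ MOVPL  r3←0x6e
10: ✓ MOVHI  r1←0x65

FIX = (r3, 0x6e)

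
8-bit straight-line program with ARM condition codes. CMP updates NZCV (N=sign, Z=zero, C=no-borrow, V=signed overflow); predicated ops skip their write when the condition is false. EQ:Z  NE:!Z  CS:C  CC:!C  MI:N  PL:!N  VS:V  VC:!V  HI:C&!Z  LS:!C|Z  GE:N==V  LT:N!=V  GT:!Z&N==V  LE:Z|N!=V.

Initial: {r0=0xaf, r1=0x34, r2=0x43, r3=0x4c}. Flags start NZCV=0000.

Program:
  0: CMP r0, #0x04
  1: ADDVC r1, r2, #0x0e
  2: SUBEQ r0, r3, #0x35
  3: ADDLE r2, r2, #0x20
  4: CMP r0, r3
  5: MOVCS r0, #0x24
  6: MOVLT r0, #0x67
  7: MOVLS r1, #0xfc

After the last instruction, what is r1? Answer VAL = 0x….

[0] flags=1010 → (cmp)
[1] flags=1010 VC?T → r1=0x51
[2] flags=1010 EQ?F → skip
[3] flags=1010 LE?T → r2=0x63
[4] flags=0011 → (cmp)
[5] flags=0011 CS?T → r0=0x24
[6] flags=0011 LT?T → r0=0x67
[7] flags=0011 LS?F → skip

VAL = 0x51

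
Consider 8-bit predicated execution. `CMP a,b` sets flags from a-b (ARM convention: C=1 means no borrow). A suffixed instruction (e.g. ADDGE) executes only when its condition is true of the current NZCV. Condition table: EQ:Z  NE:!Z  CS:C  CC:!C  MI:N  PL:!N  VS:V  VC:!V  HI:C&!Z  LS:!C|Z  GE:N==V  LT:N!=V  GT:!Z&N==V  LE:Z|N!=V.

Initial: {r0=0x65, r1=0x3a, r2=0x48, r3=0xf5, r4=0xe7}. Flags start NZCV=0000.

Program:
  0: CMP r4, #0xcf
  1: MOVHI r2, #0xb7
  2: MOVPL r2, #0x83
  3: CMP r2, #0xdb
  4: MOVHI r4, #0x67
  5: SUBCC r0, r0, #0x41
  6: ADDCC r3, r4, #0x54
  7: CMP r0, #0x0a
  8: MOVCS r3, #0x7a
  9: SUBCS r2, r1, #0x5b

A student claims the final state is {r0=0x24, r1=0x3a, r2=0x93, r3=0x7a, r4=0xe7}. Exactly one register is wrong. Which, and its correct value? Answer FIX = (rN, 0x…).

[0] flags=0010 → (cmp)
[1] flags=0010 HI?T → r2=0xb7
[2] flags=0010 PL?T → r2=0x83
[3] flags=1000 → (cmp)
[4] flags=1000 HI?F → skip
[5] flags=1000 CC?T → r0=0x24
[6] flags=1000 CC?T → r3=0x3b
[7] flags=0010 → (cmp)
[8] flags=0010 CS?T → r3=0x7a
[9] flags=0010 CS?T → r2=0xdf

FIX = (r2, 0xdf)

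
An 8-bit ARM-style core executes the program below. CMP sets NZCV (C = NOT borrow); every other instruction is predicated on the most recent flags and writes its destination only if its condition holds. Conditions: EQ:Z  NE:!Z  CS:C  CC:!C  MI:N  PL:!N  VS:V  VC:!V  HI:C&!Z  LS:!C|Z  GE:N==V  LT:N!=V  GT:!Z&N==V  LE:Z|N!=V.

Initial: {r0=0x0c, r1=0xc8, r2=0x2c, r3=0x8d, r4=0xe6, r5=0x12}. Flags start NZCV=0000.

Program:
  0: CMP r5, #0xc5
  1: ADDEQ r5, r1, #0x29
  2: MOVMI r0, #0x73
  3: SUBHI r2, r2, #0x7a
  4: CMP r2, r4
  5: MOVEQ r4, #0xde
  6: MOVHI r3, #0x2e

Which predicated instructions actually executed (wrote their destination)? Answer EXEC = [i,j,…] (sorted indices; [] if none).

EXEC = []

[0] flags=0000 → (cmp)
[1] flags=0000 EQ?F → skip
[2] flags=0000 MI?F → skip
[3] flags=0000 HI?F → skip
[4] flags=0000 → (cmp)
[5] flags=0000 EQ?F → skip
[6] flags=0000 HI?F → skip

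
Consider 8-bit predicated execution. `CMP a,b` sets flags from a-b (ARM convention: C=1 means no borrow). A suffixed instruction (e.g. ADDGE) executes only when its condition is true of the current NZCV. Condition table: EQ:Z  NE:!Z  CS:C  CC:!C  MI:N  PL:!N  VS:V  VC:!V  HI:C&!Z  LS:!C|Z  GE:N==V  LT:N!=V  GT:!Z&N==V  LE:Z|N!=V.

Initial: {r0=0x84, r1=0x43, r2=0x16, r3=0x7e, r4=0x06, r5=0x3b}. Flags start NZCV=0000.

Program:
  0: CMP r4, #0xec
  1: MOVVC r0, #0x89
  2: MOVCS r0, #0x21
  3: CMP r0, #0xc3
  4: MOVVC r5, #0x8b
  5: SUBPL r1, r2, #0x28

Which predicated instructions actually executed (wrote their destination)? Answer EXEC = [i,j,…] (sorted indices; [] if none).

EXEC = [1,4]

0: ✓ CMP  NZCV=0000
1: ✓ MOVVC  r0←0x89
2: · MOVCS
3: ✓ CMP  NZCV=1000
4: ✓ MOVVC  r5←0x8b
5: · SUBPL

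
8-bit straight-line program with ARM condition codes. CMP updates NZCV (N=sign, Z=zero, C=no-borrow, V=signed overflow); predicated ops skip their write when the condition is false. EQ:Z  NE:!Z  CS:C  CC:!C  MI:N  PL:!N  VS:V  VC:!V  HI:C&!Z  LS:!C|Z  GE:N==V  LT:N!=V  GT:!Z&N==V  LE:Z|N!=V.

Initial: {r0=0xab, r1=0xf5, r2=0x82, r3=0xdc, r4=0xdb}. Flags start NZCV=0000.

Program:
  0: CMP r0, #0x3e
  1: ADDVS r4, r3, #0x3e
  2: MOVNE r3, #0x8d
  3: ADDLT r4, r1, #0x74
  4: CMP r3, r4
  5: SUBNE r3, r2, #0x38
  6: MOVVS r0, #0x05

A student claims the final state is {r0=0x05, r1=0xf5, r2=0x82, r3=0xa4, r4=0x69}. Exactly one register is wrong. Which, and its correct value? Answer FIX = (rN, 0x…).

FIX = (r3, 0x4a)

[0] flags=0011 → (cmp)
[1] flags=0011 VS?T → r4=0x1a
[2] flags=0011 NE?T → r3=0x8d
[3] flags=0011 LT?T → r4=0x69
[4] flags=0011 → (cmp)
[5] flags=0011 NE?T → r3=0x4a
[6] flags=0011 VS?T → r0=0x05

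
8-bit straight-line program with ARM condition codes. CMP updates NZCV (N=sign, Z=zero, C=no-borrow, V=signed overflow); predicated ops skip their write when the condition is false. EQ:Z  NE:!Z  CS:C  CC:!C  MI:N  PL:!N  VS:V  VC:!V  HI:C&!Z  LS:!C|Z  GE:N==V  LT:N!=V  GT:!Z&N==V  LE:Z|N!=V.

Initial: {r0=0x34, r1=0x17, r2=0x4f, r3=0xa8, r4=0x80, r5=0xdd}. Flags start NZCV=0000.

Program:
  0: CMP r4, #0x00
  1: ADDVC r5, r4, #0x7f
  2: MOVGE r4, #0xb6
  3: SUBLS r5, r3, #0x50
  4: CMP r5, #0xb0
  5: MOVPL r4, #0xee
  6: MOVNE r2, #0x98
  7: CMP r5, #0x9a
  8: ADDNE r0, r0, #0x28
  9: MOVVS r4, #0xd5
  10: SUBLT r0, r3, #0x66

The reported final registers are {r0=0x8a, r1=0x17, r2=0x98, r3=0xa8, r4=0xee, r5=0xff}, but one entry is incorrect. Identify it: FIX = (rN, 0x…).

[0] flags=1010 → (cmp)
[1] flags=1010 VC?T → r5=0xff
[2] flags=1010 GE?F → skip
[3] flags=1010 LS?F → skip
[4] flags=0010 → (cmp)
[5] flags=0010 PL?T → r4=0xee
[6] flags=0010 NE?T → r2=0x98
[7] flags=0010 → (cmp)
[8] flags=0010 NE?T → r0=0x5c
[9] flags=0010 VS?F → skip
[10] flags=0010 LT?F → skip

FIX = (r0, 0x5c)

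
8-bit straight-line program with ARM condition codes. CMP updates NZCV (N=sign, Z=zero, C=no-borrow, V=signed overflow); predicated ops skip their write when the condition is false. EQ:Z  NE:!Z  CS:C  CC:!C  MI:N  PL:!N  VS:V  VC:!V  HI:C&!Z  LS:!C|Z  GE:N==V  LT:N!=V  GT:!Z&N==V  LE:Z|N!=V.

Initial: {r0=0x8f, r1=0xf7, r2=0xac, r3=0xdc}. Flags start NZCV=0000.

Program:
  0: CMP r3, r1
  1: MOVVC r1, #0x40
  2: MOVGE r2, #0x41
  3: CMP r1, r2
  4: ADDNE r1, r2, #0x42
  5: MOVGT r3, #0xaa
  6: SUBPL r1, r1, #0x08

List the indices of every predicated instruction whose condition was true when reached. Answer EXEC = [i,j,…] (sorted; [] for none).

EXEC = [1,4,5]

[0] flags=1000 → (cmp)
[1] flags=1000 VC?T → r1=0x40
[2] flags=1000 GE?F → skip
[3] flags=1001 → (cmp)
[4] flags=1001 NE?T → r1=0xee
[5] flags=1001 GT?T → r3=0xaa
[6] flags=1001 PL?F → skip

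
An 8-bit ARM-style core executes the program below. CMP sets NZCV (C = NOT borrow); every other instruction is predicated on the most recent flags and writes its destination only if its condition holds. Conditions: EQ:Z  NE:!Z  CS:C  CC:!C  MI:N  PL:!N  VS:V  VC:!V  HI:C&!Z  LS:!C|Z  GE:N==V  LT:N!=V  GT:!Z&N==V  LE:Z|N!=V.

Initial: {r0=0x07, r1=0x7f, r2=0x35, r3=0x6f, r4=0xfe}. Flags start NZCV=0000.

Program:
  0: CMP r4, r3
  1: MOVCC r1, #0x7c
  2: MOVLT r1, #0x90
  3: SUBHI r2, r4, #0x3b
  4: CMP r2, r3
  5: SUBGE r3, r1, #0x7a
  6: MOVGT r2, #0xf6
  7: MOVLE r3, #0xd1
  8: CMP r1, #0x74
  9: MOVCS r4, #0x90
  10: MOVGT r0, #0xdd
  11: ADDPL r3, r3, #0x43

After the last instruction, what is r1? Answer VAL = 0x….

0: ✓ CMP  NZCV=1010
1: · MOVCC
2: ✓ MOVLT  r1←0x90
3: ✓ SUBHI  r2←0xc3
4: ✓ CMP  NZCV=0011
5: · SUBGE
6: · MOVGT
7: ✓ MOVLE  r3←0xd1
8: ✓ CMP  NZCV=0011
9: ✓ MOVCS  r4←0x90
10: · MOVGT
11: ✓ ADDPL  r3←0x14

VAL = 0x90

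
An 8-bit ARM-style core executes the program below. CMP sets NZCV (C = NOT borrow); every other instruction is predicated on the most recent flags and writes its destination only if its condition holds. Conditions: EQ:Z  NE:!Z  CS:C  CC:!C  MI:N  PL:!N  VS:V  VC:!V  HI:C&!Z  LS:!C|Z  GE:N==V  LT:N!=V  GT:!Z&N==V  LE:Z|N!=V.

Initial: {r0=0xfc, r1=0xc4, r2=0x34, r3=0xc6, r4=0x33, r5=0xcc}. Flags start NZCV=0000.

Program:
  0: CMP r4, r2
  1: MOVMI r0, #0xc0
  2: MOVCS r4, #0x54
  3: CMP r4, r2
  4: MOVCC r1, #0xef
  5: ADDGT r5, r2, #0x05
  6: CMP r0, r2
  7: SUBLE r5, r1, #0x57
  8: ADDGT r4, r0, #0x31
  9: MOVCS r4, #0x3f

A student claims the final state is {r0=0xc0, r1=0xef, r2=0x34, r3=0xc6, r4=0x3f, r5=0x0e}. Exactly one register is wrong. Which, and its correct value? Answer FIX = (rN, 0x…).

0: ✓ CMP  NZCV=1000
1: ✓ MOVMI  r0←0xc0
2: · MOVCS
3: ✓ CMP  NZCV=1000
4: ✓ MOVCC  r1←0xef
5: · ADDGT
6: ✓ CMP  NZCV=1010
7: ✓ SUBLE  r5←0x98
8: · ADDGT
9: ✓ MOVCS  r4←0x3f

FIX = (r5, 0x98)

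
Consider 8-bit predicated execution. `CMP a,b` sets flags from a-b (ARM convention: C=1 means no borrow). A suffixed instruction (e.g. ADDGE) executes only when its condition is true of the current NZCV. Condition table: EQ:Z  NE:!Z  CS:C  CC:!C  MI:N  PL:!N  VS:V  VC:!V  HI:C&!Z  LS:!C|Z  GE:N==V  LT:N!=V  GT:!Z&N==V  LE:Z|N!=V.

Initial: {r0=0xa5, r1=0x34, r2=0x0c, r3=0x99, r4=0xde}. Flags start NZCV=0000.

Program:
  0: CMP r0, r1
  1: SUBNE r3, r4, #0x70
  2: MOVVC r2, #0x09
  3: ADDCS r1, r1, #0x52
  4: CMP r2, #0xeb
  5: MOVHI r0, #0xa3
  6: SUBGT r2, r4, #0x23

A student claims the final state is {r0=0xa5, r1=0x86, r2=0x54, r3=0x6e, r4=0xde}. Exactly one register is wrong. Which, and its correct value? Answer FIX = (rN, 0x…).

FIX = (r2, 0xbb)

[0] flags=0011 → (cmp)
[1] flags=0011 NE?T → r3=0x6e
[2] flags=0011 VC?F → skip
[3] flags=0011 CS?T → r1=0x86
[4] flags=0000 → (cmp)
[5] flags=0000 HI?F → skip
[6] flags=0000 GT?T → r2=0xbb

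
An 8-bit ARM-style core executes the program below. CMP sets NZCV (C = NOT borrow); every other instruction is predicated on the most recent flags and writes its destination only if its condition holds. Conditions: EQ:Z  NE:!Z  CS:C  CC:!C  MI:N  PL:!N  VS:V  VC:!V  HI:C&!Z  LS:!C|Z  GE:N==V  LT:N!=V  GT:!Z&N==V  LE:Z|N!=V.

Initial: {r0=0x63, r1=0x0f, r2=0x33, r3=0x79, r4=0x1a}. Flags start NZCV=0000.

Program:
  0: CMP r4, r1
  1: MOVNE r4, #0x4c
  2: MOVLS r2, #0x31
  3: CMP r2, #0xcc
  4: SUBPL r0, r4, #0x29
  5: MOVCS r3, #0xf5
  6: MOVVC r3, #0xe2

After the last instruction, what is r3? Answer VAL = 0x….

VAL = 0xe2

0: ✓ CMP  NZCV=0010
1: ✓ MOVNE  r4←0x4c
2: · MOVLS
3: ✓ CMP  NZCV=0000
4: ✓ SUBPL  r0←0x23
5: · MOVCS
6: ✓ MOVVC  r3←0xe2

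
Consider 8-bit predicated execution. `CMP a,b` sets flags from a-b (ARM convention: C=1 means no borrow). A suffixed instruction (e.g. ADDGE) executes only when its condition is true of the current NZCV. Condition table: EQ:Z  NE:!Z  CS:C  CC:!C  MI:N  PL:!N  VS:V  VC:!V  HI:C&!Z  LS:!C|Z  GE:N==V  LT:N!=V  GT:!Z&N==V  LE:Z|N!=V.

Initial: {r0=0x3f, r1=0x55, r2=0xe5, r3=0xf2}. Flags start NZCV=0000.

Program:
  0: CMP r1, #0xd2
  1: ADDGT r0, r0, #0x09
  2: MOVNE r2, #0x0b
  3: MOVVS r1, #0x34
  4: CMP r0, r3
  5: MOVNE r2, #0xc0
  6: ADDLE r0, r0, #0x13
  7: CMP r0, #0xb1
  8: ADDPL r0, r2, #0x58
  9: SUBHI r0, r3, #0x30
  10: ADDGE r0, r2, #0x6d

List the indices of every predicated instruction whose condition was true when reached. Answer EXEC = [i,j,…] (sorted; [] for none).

EXEC = [1,2,3,5,10]

[0] flags=1001 → (cmp)
[1] flags=1001 GT?T → r0=0x48
[2] flags=1001 NE?T → r2=0x0b
[3] flags=1001 VS?T → r1=0x34
[4] flags=0000 → (cmp)
[5] flags=0000 NE?T → r2=0xc0
[6] flags=0000 LE?F → skip
[7] flags=1001 → (cmp)
[8] flags=1001 PL?F → skip
[9] flags=1001 HI?F → skip
[10] flags=1001 GE?T → r0=0x2d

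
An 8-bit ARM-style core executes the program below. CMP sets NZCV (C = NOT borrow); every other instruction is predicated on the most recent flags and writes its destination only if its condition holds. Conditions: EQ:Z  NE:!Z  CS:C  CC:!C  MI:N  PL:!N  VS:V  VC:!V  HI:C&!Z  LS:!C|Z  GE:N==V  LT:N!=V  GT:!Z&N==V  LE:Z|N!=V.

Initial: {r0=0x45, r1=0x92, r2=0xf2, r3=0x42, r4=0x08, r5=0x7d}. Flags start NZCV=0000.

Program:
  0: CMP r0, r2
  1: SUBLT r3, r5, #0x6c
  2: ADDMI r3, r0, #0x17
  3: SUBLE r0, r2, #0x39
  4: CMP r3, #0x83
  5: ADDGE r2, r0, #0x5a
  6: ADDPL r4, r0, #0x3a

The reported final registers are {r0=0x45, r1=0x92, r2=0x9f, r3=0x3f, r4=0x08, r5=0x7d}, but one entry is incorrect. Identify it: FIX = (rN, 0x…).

[0] flags=0000 → (cmp)
[1] flags=0000 LT?F → skip
[2] flags=0000 MI?F → skip
[3] flags=0000 LE?F → skip
[4] flags=1001 → (cmp)
[5] flags=1001 GE?T → r2=0x9f
[6] flags=1001 PL?F → skip

FIX = (r3, 0x42)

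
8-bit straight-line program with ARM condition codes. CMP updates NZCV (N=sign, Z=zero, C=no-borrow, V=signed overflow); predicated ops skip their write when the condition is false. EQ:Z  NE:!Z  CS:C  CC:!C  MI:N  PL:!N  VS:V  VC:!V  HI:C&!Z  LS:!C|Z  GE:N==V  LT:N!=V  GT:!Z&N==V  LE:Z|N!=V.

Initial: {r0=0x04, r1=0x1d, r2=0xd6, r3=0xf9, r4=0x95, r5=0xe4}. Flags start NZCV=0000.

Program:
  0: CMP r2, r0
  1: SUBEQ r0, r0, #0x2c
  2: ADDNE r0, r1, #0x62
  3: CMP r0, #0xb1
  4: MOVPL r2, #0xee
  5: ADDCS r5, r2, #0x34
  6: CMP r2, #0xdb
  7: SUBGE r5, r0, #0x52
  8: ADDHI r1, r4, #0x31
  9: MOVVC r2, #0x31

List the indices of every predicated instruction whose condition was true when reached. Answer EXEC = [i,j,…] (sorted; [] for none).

EXEC = [2,9]

0: ✓ CMP  NZCV=1010
1: · SUBEQ
2: ✓ ADDNE  r0←0x7f
3: ✓ CMP  NZCV=1001
4: · MOVPL
5: · ADDCS
6: ✓ CMP  NZCV=1000
7: · SUBGE
8: · ADDHI
9: ✓ MOVVC  r2←0x31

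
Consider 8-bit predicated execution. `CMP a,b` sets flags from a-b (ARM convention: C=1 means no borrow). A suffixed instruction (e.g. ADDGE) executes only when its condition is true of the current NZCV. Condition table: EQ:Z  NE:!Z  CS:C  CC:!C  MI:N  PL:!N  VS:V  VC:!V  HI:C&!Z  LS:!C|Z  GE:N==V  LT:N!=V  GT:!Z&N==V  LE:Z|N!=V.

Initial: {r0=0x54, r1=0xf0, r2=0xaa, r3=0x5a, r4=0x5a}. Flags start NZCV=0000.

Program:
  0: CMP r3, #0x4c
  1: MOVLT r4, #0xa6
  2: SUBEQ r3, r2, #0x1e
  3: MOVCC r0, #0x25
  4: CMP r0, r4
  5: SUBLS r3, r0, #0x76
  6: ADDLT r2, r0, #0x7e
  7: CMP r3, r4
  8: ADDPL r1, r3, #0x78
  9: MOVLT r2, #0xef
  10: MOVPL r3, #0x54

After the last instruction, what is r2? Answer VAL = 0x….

[0] flags=0010 → (cmp)
[1] flags=0010 LT?F → skip
[2] flags=0010 EQ?F → skip
[3] flags=0010 CC?F → skip
[4] flags=1000 → (cmp)
[5] flags=1000 LS?T → r3=0xde
[6] flags=1000 LT?T → r2=0xd2
[7] flags=1010 → (cmp)
[8] flags=1010 PL?F → skip
[9] flags=1010 LT?T → r2=0xef
[10] flags=1010 PL?F → skip

VAL = 0xef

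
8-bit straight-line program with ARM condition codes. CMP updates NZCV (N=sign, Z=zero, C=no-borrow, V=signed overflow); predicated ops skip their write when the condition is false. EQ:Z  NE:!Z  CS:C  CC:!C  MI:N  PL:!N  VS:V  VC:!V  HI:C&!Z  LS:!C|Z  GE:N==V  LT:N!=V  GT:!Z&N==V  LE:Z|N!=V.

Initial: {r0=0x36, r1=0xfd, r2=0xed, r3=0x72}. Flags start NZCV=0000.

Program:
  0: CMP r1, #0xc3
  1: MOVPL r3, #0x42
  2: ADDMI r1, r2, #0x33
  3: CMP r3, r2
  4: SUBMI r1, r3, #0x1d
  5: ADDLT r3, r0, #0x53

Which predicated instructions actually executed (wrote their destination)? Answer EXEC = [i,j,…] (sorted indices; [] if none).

EXEC = [1]

0: ✓ CMP  NZCV=0010
1: ✓ MOVPL  r3←0x42
2: · ADDMI
3: ✓ CMP  NZCV=0000
4: · SUBMI
5: · ADDLT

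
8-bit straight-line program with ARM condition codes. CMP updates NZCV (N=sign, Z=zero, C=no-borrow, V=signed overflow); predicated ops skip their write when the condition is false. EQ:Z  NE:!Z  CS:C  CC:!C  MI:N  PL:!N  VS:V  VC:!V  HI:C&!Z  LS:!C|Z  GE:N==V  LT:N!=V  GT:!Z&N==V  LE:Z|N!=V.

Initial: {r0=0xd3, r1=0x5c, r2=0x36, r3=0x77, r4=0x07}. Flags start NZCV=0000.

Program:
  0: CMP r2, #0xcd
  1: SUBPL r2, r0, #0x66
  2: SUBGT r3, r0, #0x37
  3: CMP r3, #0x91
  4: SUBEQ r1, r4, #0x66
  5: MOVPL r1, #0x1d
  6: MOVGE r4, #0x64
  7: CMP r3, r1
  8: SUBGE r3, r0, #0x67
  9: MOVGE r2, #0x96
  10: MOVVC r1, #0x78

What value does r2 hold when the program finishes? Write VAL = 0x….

0: ✓ CMP  NZCV=0000
1: ✓ SUBPL  r2←0x6d
2: ✓ SUBGT  r3←0x9c
3: ✓ CMP  NZCV=0010
4: · SUBEQ
5: ✓ MOVPL  r1←0x1d
6: ✓ MOVGE  r4←0x64
7: ✓ CMP  NZCV=0011
8: · SUBGE
9: · MOVGE
10: · MOVVC

VAL = 0x6d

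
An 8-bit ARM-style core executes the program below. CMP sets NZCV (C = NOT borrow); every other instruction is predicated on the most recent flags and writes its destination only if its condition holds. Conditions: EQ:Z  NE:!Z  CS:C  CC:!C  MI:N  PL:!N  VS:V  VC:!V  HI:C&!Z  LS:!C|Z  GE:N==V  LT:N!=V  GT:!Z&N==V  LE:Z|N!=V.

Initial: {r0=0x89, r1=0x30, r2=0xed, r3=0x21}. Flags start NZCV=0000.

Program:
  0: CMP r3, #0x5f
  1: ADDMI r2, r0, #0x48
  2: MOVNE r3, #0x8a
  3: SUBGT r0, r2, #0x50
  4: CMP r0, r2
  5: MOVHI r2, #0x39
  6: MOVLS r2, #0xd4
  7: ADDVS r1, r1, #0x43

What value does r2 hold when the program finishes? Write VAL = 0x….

[0] flags=1000 → (cmp)
[1] flags=1000 MI?T → r2=0xd1
[2] flags=1000 NE?T → r3=0x8a
[3] flags=1000 GT?F → skip
[4] flags=1000 → (cmp)
[5] flags=1000 HI?F → skip
[6] flags=1000 LS?T → r2=0xd4
[7] flags=1000 VS?F → skip

VAL = 0xd4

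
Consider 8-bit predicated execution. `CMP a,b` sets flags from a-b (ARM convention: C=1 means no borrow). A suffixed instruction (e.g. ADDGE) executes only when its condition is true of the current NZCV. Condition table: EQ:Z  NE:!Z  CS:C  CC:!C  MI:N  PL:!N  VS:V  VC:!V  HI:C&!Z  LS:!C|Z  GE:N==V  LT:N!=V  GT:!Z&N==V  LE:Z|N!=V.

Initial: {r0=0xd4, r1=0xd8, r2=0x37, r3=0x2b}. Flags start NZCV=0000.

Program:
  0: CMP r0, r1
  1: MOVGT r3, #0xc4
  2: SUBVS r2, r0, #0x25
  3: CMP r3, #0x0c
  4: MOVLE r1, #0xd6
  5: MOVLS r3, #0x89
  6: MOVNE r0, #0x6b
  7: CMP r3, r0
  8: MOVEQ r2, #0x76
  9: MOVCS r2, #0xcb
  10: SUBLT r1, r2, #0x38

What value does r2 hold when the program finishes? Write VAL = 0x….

VAL = 0x37

[0] flags=1000 → (cmp)
[1] flags=1000 GT?F → skip
[2] flags=1000 VS?F → skip
[3] flags=0010 → (cmp)
[4] flags=0010 LE?F → skip
[5] flags=0010 LS?F → skip
[6] flags=0010 NE?T → r0=0x6b
[7] flags=1000 → (cmp)
[8] flags=1000 EQ?F → skip
[9] flags=1000 CS?F → skip
[10] flags=1000 LT?T → r1=0xff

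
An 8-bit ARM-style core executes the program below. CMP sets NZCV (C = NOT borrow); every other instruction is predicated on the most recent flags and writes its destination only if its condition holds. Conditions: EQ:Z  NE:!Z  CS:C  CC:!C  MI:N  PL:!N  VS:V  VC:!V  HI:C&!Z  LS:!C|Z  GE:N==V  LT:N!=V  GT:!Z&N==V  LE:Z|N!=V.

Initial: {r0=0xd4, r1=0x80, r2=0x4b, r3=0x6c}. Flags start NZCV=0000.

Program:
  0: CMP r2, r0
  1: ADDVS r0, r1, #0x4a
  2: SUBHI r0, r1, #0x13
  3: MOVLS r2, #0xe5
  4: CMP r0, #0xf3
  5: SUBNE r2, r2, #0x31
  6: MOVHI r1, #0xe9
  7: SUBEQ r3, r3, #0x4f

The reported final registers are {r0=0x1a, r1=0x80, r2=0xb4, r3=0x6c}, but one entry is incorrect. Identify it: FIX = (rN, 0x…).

FIX = (r0, 0xd4)

[0] flags=0000 → (cmp)
[1] flags=0000 VS?F → skip
[2] flags=0000 HI?F → skip
[3] flags=0000 LS?T → r2=0xe5
[4] flags=1000 → (cmp)
[5] flags=1000 NE?T → r2=0xb4
[6] flags=1000 HI?F → skip
[7] flags=1000 EQ?F → skip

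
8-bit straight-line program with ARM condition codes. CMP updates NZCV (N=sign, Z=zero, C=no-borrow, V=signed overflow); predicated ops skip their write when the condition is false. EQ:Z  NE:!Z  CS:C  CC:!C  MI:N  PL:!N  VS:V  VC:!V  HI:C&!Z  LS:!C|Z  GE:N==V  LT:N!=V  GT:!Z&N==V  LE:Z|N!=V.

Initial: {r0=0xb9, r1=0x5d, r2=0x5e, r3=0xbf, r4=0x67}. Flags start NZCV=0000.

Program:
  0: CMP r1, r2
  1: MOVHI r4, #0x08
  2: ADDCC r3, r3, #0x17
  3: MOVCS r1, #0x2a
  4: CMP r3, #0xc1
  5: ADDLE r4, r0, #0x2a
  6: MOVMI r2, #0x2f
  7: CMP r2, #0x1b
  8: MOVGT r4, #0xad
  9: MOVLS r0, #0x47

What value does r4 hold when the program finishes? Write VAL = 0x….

0: ✓ CMP  NZCV=1000
1: · MOVHI
2: ✓ ADDCC  r3←0xd6
3: · MOVCS
4: ✓ CMP  NZCV=0010
5: · ADDLE
6: · MOVMI
7: ✓ CMP  NZCV=0010
8: ✓ MOVGT  r4←0xad
9: · MOVLS

VAL = 0xad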